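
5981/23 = 260 + 1/23 = 260.04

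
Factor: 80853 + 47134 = 131^1*977^1 = 127987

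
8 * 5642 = 45136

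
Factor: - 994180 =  - 2^2*5^1*11^1*4519^1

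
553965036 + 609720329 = 1163685365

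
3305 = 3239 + 66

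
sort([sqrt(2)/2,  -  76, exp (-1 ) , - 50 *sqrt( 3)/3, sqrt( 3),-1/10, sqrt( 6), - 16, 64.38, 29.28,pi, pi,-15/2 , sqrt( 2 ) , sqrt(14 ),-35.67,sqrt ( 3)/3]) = [ - 76, - 35.67, - 50*sqrt( 3 ) /3,-16,  -  15/2, - 1/10,exp (-1), sqrt(3)/3,sqrt(2 ) /2 , sqrt(2), sqrt(3 ),sqrt(6),pi,pi, sqrt( 14), 29.28,  64.38 ]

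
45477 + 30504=75981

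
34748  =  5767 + 28981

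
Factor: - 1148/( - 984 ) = 7/6 =2^( - 1) * 3^( - 1) * 7^1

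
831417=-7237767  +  8069184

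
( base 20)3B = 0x47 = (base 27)2H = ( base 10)71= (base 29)2d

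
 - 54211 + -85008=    - 139219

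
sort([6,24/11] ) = [ 24/11, 6]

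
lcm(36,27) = 108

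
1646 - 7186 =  - 5540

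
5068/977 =5 + 183/977 = 5.19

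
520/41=520/41 = 12.68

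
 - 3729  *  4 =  - 14916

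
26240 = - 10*( - 2624)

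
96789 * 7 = 677523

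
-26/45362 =-1+ 22668/22681 = - 0.00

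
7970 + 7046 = 15016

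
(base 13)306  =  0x201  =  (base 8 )1001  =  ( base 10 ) 513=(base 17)1D3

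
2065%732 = 601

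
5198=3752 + 1446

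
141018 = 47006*3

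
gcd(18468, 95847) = 3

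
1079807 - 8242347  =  - 7162540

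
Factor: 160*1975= 316000 = 2^5*5^3 * 79^1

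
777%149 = 32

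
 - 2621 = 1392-4013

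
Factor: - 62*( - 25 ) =1550 = 2^1 * 5^2*31^1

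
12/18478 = 6/9239 = 0.00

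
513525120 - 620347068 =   -  106821948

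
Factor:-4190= -2^1*5^1*419^1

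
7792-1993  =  5799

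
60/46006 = 30/23003 =0.00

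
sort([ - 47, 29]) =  [ - 47, 29] 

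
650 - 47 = 603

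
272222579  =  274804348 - 2581769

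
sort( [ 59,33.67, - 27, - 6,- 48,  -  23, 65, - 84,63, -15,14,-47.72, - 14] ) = [ - 84, - 48 , - 47.72, - 27, - 23, - 15, - 14,- 6,14,33.67,59,63,65 ] 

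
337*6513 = 2194881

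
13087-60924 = -47837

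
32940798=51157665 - 18216867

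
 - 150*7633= - 1144950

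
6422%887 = 213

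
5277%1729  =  90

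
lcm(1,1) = 1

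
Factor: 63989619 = 3^1*857^1  *24889^1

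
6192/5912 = 1 + 35/739 = 1.05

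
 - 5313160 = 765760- 6078920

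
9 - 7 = 2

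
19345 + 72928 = 92273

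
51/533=51/533 = 0.10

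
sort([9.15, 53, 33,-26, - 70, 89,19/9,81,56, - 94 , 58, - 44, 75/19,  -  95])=[ - 95, - 94, - 70, - 44, - 26,19/9, 75/19,  9.15,33, 53, 56,58,81, 89]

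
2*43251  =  86502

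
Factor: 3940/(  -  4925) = - 2^2  *  5^(  -  1) = - 4/5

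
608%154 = 146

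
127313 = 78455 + 48858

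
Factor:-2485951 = -13^1*191227^1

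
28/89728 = 7/22432 = 0.00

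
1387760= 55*25232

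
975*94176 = 91821600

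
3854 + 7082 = 10936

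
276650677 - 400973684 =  -124323007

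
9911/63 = 157 + 20/63=157.32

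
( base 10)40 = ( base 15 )2A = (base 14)2c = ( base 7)55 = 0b101000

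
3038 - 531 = 2507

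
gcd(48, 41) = 1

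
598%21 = 10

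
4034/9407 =4034/9407 =0.43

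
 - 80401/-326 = 80401/326 = 246.63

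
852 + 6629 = 7481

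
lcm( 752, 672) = 31584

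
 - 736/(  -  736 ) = 1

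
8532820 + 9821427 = 18354247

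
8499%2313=1560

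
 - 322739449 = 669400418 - 992139867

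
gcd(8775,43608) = 3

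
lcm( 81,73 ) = 5913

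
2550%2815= 2550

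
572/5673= 572/5673 = 0.10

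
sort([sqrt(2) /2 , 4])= [sqrt(2)/2,4]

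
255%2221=255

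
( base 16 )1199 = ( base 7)16064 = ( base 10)4505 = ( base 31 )4la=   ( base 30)505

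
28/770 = 2/55 =0.04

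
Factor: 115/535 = 23/107= 23^1*107^(-1 )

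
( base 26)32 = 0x50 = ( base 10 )80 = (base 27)2Q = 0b1010000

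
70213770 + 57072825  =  127286595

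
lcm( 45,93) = 1395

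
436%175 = 86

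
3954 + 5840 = 9794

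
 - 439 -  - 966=527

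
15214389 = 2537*5997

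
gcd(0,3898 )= 3898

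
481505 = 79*6095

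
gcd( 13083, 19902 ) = 3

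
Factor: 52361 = 52361^1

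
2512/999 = 2 + 514/999 = 2.51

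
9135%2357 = 2064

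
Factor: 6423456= 2^5 * 3^1*13^1*5147^1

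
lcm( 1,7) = 7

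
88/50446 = 4/2293 = 0.00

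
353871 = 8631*41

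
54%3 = 0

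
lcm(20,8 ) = 40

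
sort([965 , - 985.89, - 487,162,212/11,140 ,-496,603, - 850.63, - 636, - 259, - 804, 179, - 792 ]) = [  -  985.89, - 850.63, - 804, - 792,-636, - 496, - 487, - 259,212/11,140, 162,179,603, 965]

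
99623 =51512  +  48111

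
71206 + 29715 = 100921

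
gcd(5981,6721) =1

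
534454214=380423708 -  - 154030506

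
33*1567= 51711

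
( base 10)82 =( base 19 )46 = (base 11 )75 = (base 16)52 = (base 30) 2M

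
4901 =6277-1376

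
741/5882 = 741/5882 = 0.13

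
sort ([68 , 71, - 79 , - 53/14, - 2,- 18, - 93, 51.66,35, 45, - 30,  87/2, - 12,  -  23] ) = [-93, - 79,-30,-23, - 18, - 12, - 53/14,  -  2, 35,87/2,45,51.66,  68,  71]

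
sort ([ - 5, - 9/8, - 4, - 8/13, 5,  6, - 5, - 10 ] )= [ - 10, - 5,  -  5,-4,-9/8, - 8/13, 5,6 ] 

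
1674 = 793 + 881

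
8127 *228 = 1852956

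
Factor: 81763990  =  2^1*5^1*7^1*11^1*106187^1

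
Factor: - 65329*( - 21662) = 1415156798 = 2^1*11^1*5939^1 * 10831^1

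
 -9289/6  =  -9289/6= - 1548.17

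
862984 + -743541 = 119443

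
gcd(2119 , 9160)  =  1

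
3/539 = 3/539  =  0.01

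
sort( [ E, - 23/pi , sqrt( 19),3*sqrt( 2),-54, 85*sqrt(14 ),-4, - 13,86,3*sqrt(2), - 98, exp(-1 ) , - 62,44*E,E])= [ - 98, - 62 ,  -  54,-13, - 23/pi,-4,exp( - 1 ),E, E,3*sqrt(2 ),3*sqrt( 2), sqrt( 19),86,44*E, 85*sqrt( 14) ] 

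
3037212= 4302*706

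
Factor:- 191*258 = - 49278 = - 2^1*3^1 * 43^1*191^1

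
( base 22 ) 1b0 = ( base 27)QO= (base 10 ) 726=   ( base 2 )1011010110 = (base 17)28c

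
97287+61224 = 158511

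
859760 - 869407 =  - 9647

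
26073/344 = 75+273/344 = 75.79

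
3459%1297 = 865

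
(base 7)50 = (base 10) 35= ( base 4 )203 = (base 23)1C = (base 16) 23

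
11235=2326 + 8909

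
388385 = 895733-507348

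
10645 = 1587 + 9058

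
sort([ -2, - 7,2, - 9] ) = [ - 9, -7, - 2,2 ] 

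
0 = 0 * ( - 562 ) 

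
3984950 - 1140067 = 2844883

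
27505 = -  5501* ( - 5 )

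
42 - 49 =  - 7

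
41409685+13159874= 54569559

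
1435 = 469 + 966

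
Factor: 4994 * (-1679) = -8384926 = -2^1*11^1 * 23^1 *73^1*227^1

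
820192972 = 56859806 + 763333166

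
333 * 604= 201132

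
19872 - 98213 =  - 78341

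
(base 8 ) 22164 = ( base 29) b2n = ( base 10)9332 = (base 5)244312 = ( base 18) 1AE8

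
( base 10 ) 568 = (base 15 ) 27d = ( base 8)1070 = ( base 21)161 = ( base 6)2344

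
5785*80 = 462800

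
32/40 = 4/5 = 0.80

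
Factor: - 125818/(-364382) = 7^1*11^1*223^( - 1 )= 77/223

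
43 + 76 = 119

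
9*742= 6678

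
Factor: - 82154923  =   - 7211^1*11393^1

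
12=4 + 8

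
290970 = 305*954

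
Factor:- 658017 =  - 3^3 * 24371^1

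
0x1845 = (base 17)1488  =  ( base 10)6213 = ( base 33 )5N9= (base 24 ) AIL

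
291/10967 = 291/10967 = 0.03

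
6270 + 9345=15615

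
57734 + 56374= 114108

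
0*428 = 0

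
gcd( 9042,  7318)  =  2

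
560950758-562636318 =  - 1685560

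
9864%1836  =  684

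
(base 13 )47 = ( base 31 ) 1s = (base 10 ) 59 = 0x3B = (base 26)27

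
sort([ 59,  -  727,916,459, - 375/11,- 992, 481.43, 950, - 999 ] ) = [ - 999, - 992, - 727, - 375/11,59, 459,481.43,916,950]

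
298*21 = 6258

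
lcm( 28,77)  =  308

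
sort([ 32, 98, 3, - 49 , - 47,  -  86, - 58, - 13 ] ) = [ - 86 , - 58 , - 49, - 47, - 13, 3, 32,  98] 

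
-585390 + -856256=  - 1441646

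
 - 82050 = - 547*150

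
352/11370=176/5685 =0.03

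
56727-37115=19612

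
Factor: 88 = 2^3 * 11^1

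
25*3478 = 86950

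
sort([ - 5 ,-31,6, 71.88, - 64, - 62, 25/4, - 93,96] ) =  [-93, - 64, - 62, - 31, - 5  ,  6, 25/4,71.88, 96]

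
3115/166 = 18  +  127/166 = 18.77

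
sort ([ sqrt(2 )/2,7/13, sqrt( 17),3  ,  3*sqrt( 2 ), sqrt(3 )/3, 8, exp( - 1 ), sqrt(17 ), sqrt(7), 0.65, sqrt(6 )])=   [exp(-1) , 7/13, sqrt(3 )/3,0.65 , sqrt( 2 )/2, sqrt ( 6 ),sqrt( 7 ), 3,sqrt( 17 ),sqrt( 17), 3*sqrt( 2), 8]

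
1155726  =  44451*26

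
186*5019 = 933534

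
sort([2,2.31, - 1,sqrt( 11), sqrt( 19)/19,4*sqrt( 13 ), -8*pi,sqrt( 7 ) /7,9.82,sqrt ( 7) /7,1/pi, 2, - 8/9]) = [-8*pi,-1, - 8/9,sqrt(19)/19,1/pi,sqrt( 7)/7,sqrt(7)/7 , 2,2, 2.31,sqrt(11 ), 9.82, 4 * sqrt ( 13 )] 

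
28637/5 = 5727+2/5 = 5727.40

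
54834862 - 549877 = 54284985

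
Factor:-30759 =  - 3^1*10253^1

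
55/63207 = 55/63207 = 0.00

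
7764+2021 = 9785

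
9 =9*1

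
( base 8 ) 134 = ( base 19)4G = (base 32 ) 2s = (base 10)92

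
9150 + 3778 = 12928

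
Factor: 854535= 3^1*5^1*11^1 * 5179^1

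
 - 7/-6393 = 7/6393  =  0.00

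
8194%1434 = 1024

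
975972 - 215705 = 760267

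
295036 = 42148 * 7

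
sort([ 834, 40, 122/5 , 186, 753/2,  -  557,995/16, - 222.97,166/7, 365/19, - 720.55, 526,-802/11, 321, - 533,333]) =[ - 720.55, - 557, - 533, - 222.97,- 802/11,365/19,166/7,  122/5 , 40, 995/16,186, 321, 333,753/2, 526,834]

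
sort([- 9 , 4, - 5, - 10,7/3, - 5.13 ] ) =[ -10,- 9,- 5.13, - 5 , 7/3, 4] 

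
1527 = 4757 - 3230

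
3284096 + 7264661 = 10548757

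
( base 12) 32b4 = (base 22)bck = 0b1010111101000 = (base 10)5608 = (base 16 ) 15e8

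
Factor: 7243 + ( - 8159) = -916 = -  2^2*229^1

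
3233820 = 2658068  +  575752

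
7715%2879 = 1957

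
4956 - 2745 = 2211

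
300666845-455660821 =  - 154993976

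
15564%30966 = 15564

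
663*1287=853281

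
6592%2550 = 1492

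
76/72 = 1+1/18 = 1.06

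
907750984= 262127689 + 645623295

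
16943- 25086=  - 8143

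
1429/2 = 714+1/2 = 714.50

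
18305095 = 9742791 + 8562304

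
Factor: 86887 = 17^1*19^1* 269^1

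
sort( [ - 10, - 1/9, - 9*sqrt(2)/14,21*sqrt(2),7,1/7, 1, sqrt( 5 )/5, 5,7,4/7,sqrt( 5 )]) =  [ - 10, - 9*sqrt( 2)/14,-1/9,1/7,sqrt( 5)/5, 4/7,1,sqrt ( 5) , 5, 7 , 7, 21*sqrt( 2)]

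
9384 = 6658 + 2726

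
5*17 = 85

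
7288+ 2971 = 10259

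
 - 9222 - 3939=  - 13161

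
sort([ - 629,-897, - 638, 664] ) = [ - 897,- 638, - 629,664 ] 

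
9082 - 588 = 8494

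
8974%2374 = 1852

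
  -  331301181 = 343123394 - 674424575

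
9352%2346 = 2314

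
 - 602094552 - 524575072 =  - 1126669624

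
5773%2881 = 11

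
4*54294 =217176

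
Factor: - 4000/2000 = - 2^1 = - 2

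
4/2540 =1/635=0.00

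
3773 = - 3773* (-1 )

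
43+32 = 75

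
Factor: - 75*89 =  - 3^1*5^2 * 89^1 = - 6675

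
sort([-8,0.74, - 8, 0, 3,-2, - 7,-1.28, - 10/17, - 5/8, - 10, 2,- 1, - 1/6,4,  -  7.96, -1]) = [-10,-8, - 8, - 7.96, - 7, - 2,-1.28,-1, - 1,  -  5/8, - 10/17, - 1/6, 0,0.74, 2, 3, 4 ]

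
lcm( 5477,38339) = 38339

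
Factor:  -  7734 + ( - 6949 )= - 14683^1  =  -14683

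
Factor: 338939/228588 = 2^( - 2)*3^( - 1)*43^( - 1)*73^1 * 443^ ( - 1 )*4643^1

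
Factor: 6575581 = 67^1*98143^1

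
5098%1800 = 1498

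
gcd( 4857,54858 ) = 3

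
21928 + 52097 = 74025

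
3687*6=22122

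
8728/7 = 8728/7 = 1246.86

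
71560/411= 174+46/411 = 174.11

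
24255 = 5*4851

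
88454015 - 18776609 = 69677406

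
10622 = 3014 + 7608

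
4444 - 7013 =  - 2569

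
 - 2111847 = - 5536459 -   -  3424612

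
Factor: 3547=3547^1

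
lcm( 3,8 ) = 24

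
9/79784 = 9/79784 = 0.00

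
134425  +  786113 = 920538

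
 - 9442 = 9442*( - 1 )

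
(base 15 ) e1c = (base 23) 603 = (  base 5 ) 100202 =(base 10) 3177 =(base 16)C69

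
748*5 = 3740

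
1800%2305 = 1800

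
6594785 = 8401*785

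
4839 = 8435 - 3596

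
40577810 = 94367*430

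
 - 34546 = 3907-38453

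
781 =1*781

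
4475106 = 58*77157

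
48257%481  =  157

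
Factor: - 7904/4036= -1976/1009 = -2^3*13^1*19^1*1009^( - 1)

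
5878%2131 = 1616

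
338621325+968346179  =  1306967504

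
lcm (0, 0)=0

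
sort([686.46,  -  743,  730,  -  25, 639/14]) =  [ - 743, - 25 , 639/14, 686.46,  730 ]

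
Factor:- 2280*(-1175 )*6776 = 18152904000 =2^6*3^1*5^3*7^1*11^2*19^1  *47^1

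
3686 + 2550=6236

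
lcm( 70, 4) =140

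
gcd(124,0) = 124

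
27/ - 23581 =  - 1 + 23554/23581 = - 0.00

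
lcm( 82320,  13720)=82320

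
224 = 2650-2426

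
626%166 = 128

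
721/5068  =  103/724 = 0.14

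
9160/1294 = 4580/647 = 7.08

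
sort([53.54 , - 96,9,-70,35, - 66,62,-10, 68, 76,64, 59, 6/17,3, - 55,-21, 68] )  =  [ -96,-70 ,-66, - 55,-21,  -  10,  6/17 , 3,  9,35,53.54,59,62,64,68, 68,  76 ]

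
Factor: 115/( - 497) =-5^1*7^( - 1)*23^1  *71^(- 1)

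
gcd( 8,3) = 1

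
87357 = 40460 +46897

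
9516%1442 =864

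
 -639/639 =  -1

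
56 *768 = 43008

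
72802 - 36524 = 36278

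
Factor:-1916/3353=-2^2*7^ (-1) = - 4/7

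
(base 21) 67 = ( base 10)133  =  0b10000101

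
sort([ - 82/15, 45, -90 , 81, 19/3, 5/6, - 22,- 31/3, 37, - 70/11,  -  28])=[-90,-28,-22, - 31/3,  -  70/11,-82/15, 5/6, 19/3, 37,45, 81 ]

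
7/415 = 7/415 = 0.02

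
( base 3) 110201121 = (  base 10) 9277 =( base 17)1F1C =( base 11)6a74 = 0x243d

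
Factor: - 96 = - 2^5*3^1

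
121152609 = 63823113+57329496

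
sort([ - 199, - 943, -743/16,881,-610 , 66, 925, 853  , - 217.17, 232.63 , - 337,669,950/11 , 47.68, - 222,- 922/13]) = [ - 943, - 610,-337,  -  222, - 217.17,-199, - 922/13, - 743/16,47.68, 66,950/11,232.63, 669,853,881,  925 ] 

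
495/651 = 165/217= 0.76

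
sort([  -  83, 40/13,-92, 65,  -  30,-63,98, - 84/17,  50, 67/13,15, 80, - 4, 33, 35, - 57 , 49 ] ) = [-92,-83, - 63,- 57, - 30, - 84/17  ,  -  4, 40/13,67/13,  15, 33, 35,49,50, 65, 80,98]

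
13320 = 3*4440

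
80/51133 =80/51133 =0.00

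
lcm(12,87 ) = 348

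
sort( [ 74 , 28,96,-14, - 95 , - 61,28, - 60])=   [  -  95, - 61, - 60, -14,28,28,74,96] 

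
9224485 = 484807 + 8739678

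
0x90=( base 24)60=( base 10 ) 144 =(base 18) 80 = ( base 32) 4g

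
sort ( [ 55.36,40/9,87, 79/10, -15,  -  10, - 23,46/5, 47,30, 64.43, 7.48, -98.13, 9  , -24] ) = [ - 98.13, - 24, - 23, - 15,- 10, 40/9, 7.48,79/10, 9,46/5,30, 47, 55.36,64.43, 87 ] 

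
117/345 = 39/115 = 0.34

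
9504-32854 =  - 23350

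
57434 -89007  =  - 31573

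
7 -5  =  2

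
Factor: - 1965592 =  - 2^3 * 277^1*887^1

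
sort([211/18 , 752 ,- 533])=[ - 533,211/18,752 ] 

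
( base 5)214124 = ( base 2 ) 1110011110110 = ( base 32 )77M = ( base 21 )GH1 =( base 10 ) 7414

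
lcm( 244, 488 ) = 488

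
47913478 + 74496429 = 122409907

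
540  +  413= 953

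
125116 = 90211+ 34905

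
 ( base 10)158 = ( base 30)58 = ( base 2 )10011110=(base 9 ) 185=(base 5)1113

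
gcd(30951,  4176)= 9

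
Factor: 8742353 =8742353^1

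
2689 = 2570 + 119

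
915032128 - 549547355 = 365484773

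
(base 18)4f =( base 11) 7a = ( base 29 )30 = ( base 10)87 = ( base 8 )127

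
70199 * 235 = 16496765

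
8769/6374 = 1 + 2395/6374  =  1.38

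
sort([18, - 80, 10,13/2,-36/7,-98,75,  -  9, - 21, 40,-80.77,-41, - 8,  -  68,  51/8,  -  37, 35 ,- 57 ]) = [  -  98,-80.77, - 80,-68,-57,- 41, -37, - 21, - 9,  -  8 , - 36/7,51/8,13/2,10,18, 35,40,75]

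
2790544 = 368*7583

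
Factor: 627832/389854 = 313916/194927 = 2^2 * 397^(- 1)*491^ ( - 1 )*78479^1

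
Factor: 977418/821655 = 108602/91295 = 2^1*5^(  -  1)*13^1 * 19^(- 1)*31^( - 2)*4177^1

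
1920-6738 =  -4818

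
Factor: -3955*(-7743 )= 30623565  =  3^1* 5^1*7^1 * 29^1*89^1*113^1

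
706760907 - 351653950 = 355106957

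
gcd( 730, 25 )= 5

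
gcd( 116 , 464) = 116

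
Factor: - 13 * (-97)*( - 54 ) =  - 2^1*3^3*13^1 * 97^1 = - 68094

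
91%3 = 1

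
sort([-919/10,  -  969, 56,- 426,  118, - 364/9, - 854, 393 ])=[- 969, - 854,-426, - 919/10 , - 364/9, 56,118, 393]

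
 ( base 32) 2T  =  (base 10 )93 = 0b1011101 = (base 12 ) 79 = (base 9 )113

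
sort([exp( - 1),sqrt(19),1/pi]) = [1/pi,exp( - 1),sqrt( 19 )]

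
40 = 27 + 13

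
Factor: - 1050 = - 2^1*3^1*5^2 * 7^1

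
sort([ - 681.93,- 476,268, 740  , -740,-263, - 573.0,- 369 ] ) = [-740,-681.93,-573.0, - 476, - 369, - 263,268, 740]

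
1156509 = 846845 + 309664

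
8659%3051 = 2557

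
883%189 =127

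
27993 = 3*9331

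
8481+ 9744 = 18225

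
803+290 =1093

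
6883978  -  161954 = 6722024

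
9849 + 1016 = 10865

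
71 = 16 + 55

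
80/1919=80/1919 = 0.04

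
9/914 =9/914 = 0.01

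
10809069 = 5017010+5792059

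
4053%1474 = 1105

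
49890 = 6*8315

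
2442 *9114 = 22256388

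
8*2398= 19184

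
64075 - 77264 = -13189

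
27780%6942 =12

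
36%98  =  36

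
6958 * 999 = 6951042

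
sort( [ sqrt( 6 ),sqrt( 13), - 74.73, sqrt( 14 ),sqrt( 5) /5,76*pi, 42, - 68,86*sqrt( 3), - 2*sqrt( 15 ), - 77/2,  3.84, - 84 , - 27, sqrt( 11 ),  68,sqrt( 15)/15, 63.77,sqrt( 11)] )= [ - 84,  -  74.73, - 68, - 77/2, - 27,-2 * sqrt( 15 ) , sqrt( 15)/15, sqrt( 5 )/5, sqrt(6),sqrt( 11), sqrt( 11),sqrt( 13 ), sqrt( 14 )  ,  3.84,42, 63.77 , 68,86*sqrt( 3 ), 76*pi ] 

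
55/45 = 1 + 2/9 = 1.22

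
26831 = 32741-5910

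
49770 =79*630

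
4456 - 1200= 3256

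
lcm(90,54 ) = 270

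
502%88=62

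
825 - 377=448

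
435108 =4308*101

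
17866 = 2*8933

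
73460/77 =73460/77 = 954.03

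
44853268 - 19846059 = 25007209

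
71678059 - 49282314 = 22395745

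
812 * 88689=72015468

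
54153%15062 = 8967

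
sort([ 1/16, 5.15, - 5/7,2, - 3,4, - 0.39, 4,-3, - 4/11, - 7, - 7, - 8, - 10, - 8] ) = [ - 10, - 8,-8, - 7, - 7, - 3  ,-3,-5/7, - 0.39, - 4/11, 1/16, 2, 4,4, 5.15]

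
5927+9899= 15826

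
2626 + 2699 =5325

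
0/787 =0 = 0.00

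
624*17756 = 11079744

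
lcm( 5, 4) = 20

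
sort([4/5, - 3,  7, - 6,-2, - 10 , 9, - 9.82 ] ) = [-10, - 9.82, - 6, - 3 , - 2,4/5, 7, 9 ] 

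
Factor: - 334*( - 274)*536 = 49052576 = 2^5*67^1*137^1*167^1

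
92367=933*99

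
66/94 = 33/47= 0.70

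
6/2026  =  3/1013 =0.00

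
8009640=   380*21078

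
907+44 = 951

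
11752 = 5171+6581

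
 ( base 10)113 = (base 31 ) 3k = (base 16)71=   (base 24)4H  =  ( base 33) 3e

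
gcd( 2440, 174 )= 2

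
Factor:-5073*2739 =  - 3^2*11^1*19^1 * 83^1*89^1 = - 13894947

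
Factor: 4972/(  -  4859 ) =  - 2^2*11^1*43^( - 1)=- 44/43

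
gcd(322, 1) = 1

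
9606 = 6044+3562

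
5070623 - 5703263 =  - 632640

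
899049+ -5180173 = -4281124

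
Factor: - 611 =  - 13^1*47^1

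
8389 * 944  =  7919216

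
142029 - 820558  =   - 678529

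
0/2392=0 = 0.00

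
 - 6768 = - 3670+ - 3098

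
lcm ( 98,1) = 98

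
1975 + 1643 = 3618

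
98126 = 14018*7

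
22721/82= 22721/82  =  277.09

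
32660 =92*355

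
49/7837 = 49/7837 = 0.01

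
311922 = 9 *34658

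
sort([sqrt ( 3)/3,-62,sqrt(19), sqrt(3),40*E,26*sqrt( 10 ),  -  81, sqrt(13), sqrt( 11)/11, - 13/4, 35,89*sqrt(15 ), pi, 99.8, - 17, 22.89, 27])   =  [ - 81,- 62,  -  17,  -  13/4, sqrt( 11 )/11,sqrt ( 3)/3 , sqrt(3 ) , pi, sqrt( 13 ) , sqrt (19 ) , 22.89, 27,35, 26*sqrt(10), 99.8 , 40*E, 89*sqrt( 15 )]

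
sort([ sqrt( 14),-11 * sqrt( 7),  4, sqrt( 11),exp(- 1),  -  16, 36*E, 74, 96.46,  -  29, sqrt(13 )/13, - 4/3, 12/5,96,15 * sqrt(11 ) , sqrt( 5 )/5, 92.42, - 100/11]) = [-11*sqrt( 7 ), - 29, - 16, - 100/11, - 4/3,sqrt(13) /13,exp(-1),sqrt( 5) /5, 12/5, sqrt( 11),  sqrt(14),4, 15*sqrt( 11 ),  74, 92.42, 96,  96.46, 36* E ]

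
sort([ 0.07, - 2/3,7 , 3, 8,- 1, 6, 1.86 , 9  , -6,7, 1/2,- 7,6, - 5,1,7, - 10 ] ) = [ - 10, - 7, - 6, - 5, - 1,-2/3, 0.07, 1/2, 1, 1.86, 3, 6, 6,7, 7,7, 8, 9 ] 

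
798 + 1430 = 2228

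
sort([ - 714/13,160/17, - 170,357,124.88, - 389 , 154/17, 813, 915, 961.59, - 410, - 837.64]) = [ - 837.64,- 410,  -  389,-170,  -  714/13, 154/17,  160/17,124.88,  357,813, 915,961.59] 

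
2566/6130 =1283/3065 = 0.42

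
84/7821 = 28/2607 =0.01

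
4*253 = 1012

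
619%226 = 167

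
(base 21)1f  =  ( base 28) 18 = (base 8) 44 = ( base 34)12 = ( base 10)36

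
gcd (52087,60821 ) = 1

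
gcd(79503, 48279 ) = 3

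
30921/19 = 1627 + 8/19 = 1627.42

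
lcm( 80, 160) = 160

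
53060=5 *10612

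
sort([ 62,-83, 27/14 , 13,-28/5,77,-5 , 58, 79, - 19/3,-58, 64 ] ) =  [ - 83,  -  58,-19/3,-28/5,-5,27/14,  13,  58,62,64, 77,79]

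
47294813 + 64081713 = 111376526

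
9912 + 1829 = 11741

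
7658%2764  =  2130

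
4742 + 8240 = 12982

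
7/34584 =7/34584 = 0.00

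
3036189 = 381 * 7969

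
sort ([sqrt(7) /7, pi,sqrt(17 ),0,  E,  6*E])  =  [0,  sqrt( 7)/7, E, pi, sqrt( 17) , 6*E]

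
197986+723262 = 921248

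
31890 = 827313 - 795423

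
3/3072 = 1/1024 = 0.00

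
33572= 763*44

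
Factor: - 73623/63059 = - 3^1*11^1*23^1*97^1*63059^( - 1 )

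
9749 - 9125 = 624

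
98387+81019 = 179406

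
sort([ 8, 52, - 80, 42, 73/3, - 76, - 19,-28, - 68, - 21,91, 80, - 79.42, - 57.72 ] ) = [ - 80, - 79.42, - 76,  -  68, - 57.72, - 28, - 21, - 19,8,73/3,42 , 52,  80, 91 ] 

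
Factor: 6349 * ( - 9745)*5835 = -3^1 * 5^2*7^1*389^1*907^1 * 1949^1=-  361017314175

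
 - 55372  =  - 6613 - 48759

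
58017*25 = 1450425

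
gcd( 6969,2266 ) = 1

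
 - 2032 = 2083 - 4115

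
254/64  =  3 + 31/32  =  3.97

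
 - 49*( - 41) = 2009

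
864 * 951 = 821664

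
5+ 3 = 8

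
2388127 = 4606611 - 2218484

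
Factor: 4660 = 2^2*5^1*233^1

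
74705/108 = 74705/108 = 691.71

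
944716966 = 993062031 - 48345065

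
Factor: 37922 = 2^1*67^1*283^1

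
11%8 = 3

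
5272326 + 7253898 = 12526224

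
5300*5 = 26500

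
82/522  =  41/261= 0.16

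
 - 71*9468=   -  672228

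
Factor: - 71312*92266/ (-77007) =2^5*3^( - 1)*7^(-1 ) * 19^( - 1 )*193^( - 1 ) * 4457^1* 46133^1 = 6579672992/77007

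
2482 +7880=10362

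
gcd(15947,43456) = 1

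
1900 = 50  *38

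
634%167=133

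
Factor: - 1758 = - 2^1*3^1*293^1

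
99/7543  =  99/7543  =  0.01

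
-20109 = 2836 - 22945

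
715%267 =181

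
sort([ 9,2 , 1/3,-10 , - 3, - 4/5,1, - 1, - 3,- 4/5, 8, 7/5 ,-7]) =[ - 10,-7, - 3 , - 3, - 1, - 4/5, - 4/5, 1/3,  1, 7/5, 2,8, 9]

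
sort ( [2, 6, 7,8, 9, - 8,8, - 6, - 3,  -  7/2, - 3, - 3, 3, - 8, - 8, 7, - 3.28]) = [  -  8, - 8, - 8, - 6 , - 7/2 , - 3.28, - 3,-3, -3, 2,3, 6,7 , 7 , 8 , 8 , 9 ]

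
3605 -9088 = - 5483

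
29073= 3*9691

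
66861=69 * 969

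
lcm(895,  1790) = 1790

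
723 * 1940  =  1402620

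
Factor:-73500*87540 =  - 6434190000= - 2^4*3^2*5^4*7^2*1459^1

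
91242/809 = 91242/809 = 112.78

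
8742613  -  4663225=4079388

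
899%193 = 127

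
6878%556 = 206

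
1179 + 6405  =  7584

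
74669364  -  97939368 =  - 23270004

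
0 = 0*2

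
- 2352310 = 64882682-67234992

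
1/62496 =1/62496 = 0.00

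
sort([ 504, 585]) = [504 , 585] 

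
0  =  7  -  7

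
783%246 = 45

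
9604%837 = 397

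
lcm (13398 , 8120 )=267960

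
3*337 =1011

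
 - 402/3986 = -1 + 1792/1993 = -0.10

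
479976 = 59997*8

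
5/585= 1/117= 0.01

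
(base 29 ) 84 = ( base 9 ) 282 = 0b11101100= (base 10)236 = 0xec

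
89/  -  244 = -1 + 155/244 = -0.36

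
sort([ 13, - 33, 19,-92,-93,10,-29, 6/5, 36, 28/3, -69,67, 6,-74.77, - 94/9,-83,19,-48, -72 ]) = [  -  93,-92,-83, - 74.77,-72 ,-69, - 48,-33,-29,  -  94/9  ,  6/5,  6,  28/3, 10,13 , 19, 19,36, 67]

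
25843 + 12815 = 38658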